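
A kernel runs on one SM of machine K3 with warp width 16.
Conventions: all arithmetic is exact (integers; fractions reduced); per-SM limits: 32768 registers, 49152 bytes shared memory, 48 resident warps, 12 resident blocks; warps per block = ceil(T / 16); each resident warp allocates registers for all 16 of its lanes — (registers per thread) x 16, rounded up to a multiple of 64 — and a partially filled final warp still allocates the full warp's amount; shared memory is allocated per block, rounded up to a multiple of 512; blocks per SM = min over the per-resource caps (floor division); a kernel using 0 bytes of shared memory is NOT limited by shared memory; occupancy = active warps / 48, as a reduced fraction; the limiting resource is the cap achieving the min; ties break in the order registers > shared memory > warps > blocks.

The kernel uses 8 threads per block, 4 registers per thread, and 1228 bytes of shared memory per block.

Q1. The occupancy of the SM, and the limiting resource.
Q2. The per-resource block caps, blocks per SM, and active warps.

Answer: occupancy 1/4, limited by blocks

registers: 512 blocks
shared memory: 32 blocks
warps: 48 blocks
blocks: 12 blocks

Answer: 12 blocks, 12 active warps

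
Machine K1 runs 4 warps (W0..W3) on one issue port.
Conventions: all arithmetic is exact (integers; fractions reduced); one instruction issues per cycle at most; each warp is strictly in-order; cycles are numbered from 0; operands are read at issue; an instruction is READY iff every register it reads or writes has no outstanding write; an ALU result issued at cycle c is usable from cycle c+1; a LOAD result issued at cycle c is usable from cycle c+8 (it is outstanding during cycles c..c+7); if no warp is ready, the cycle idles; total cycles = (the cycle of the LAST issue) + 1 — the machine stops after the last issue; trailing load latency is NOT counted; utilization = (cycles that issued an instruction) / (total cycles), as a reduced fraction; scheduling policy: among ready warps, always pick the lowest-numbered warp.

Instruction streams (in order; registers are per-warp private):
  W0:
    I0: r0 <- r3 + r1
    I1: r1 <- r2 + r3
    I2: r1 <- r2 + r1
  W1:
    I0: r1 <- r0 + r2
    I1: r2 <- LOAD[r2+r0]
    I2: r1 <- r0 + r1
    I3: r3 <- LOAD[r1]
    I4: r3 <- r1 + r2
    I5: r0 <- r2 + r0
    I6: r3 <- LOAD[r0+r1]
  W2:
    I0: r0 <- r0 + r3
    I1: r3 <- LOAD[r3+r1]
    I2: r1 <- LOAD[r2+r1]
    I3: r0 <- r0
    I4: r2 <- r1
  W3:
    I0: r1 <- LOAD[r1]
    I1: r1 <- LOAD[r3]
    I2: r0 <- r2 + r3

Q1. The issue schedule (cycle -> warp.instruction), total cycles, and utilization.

cycle 0: W0.I0
cycle 1: W0.I1
cycle 2: W0.I2
cycle 3: W1.I0
cycle 4: W1.I1
cycle 5: W1.I2
cycle 6: W1.I3
cycle 7: W2.I0
cycle 8: W2.I1
cycle 9: W2.I2
cycle 10: W2.I3
cycle 11: W3.I0
cycle 12: idle
cycle 13: idle
cycle 14: W1.I4
cycle 15: W1.I5
cycle 16: W1.I6
cycle 17: W2.I4
cycle 18: idle
cycle 19: W3.I1
cycle 20: W3.I2

Answer: 21 cycles, utilization 6/7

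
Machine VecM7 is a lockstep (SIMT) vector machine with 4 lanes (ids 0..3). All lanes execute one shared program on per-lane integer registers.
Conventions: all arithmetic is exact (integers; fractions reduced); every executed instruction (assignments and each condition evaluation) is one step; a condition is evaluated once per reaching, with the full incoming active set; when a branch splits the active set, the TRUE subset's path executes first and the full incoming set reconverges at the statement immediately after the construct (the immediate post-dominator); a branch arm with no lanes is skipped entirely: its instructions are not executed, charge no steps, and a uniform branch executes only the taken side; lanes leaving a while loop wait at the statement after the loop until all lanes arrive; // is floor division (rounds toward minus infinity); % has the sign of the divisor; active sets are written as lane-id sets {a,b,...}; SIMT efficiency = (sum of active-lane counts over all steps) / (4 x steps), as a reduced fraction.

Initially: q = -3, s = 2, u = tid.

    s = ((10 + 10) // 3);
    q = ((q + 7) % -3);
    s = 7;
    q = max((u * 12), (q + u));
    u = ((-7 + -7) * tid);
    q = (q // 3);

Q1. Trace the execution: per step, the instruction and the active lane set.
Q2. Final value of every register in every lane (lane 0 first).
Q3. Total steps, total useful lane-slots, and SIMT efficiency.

step 0: s <- ((10 + 10) // 3)        {0,1,2,3}
step 1: q <- ((q + 7) % -3)          {0,1,2,3}
step 2: s <- 7                       {0,1,2,3}
step 3: q <- max((u * 12), (q + u))  {0,1,2,3}
step 4: u <- ((-7 + -7) * tid)       {0,1,2,3}
step 5: q <- (q // 3)                {0,1,2,3}

Answer: 6 steps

q: 0,4,8,12
s: 7,7,7,7
u: 0,-14,-28,-42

steps = 6; useful = 24; efficiency = 24/24 = 1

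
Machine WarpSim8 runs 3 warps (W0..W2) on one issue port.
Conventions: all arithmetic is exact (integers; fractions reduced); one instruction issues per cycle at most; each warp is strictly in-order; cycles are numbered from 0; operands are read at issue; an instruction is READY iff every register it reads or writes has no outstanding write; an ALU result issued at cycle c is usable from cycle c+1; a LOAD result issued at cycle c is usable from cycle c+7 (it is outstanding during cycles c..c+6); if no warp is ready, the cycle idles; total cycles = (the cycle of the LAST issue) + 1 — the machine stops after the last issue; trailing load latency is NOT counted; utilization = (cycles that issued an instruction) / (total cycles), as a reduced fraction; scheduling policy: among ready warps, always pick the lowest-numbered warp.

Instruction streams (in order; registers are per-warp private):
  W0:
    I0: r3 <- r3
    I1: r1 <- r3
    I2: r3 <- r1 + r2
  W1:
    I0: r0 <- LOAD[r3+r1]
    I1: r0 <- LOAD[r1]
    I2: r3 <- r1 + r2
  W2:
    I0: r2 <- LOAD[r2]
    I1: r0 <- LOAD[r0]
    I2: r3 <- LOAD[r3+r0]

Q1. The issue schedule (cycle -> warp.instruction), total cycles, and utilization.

cycle 0: W0.I0
cycle 1: W0.I1
cycle 2: W0.I2
cycle 3: W1.I0
cycle 4: W2.I0
cycle 5: W2.I1
cycle 6: idle
cycle 7: idle
cycle 8: idle
cycle 9: idle
cycle 10: W1.I1
cycle 11: W1.I2
cycle 12: W2.I2

Answer: 13 cycles, utilization 9/13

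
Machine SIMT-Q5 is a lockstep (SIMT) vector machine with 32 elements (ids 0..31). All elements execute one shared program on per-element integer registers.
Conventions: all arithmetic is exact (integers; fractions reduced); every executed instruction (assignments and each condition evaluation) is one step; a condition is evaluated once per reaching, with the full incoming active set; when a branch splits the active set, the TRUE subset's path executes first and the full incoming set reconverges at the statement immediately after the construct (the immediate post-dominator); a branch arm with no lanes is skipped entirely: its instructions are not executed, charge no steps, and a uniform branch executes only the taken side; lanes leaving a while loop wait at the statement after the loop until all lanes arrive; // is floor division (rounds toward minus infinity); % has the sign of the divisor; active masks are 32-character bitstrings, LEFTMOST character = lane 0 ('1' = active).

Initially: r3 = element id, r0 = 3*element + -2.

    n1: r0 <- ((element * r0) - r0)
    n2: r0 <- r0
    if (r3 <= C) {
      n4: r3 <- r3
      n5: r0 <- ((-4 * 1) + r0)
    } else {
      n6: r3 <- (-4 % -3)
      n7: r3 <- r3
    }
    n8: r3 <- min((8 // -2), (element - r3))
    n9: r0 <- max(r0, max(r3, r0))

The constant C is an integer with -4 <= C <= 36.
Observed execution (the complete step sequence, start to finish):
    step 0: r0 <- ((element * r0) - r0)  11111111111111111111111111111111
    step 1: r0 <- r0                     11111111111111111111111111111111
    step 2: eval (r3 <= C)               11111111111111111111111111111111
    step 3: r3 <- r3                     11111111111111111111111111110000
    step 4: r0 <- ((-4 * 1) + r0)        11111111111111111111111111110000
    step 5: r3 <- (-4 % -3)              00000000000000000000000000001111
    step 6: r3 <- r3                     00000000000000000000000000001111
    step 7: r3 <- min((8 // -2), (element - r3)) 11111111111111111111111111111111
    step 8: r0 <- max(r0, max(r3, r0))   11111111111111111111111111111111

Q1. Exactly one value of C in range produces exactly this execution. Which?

Answer: C = 27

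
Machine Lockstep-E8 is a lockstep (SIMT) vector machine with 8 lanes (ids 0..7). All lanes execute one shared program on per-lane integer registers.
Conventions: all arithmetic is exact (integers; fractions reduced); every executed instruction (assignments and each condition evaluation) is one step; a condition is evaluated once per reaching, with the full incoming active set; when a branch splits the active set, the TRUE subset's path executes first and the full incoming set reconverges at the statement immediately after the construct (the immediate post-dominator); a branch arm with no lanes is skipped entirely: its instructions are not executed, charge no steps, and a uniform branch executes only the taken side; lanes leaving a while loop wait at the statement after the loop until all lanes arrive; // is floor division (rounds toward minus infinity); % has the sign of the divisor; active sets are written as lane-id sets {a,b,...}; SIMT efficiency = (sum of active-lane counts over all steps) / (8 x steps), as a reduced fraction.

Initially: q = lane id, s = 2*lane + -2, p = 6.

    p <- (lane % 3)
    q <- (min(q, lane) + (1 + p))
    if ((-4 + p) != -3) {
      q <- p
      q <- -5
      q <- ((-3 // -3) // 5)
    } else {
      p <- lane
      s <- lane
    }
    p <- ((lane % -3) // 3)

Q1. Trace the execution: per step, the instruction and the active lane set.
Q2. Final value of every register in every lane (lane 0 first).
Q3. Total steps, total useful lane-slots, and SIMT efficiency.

step 0: p <- (lane % 3)              {0,1,2,3,4,5,6,7}
step 1: q <- (min(q, lane) + (1 + p)) {0,1,2,3,4,5,6,7}
step 2: eval ((-4 + p) != -3)        {0,1,2,3,4,5,6,7}
step 3: q <- p                       {0,2,3,5,6}
step 4: q <- -5                      {0,2,3,5,6}
step 5: q <- ((-3 // -3) // 5)       {0,2,3,5,6}
step 6: p <- lane                    {1,4,7}
step 7: s <- lane                    {1,4,7}
step 8: p <- ((lane % -3) // 3)      {0,1,2,3,4,5,6,7}

Answer: 9 steps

q: 0,3,0,0,6,0,0,9
s: -2,1,2,4,4,8,10,7
p: 0,-1,-1,0,-1,-1,0,-1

steps = 9; useful = 53; efficiency = 53/72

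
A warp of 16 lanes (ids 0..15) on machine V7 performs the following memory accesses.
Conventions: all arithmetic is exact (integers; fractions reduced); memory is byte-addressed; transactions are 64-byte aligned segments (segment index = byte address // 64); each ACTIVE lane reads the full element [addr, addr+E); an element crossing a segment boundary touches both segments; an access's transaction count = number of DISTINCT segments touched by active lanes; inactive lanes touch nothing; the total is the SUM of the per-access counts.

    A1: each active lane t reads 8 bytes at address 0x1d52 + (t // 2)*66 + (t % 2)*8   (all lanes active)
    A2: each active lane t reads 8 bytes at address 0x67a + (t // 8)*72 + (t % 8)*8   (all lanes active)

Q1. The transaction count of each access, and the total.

A1: 8 transactions
A2: 4 transactions

Answer: 8,4; total 12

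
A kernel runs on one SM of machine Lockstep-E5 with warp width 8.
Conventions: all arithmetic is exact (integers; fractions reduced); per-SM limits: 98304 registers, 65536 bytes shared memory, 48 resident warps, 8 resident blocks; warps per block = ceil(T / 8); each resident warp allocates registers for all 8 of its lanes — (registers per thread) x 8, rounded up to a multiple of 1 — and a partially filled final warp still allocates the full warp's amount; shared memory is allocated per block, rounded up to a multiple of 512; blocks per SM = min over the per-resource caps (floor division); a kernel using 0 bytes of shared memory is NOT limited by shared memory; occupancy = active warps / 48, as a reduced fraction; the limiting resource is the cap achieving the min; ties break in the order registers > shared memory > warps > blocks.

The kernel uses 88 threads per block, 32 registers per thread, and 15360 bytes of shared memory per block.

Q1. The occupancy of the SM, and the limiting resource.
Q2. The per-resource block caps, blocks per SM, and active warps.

Answer: occupancy 11/12, limited by shared memory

registers: 34 blocks
shared memory: 4 blocks
warps: 4 blocks
blocks: 8 blocks

Answer: 4 blocks, 44 active warps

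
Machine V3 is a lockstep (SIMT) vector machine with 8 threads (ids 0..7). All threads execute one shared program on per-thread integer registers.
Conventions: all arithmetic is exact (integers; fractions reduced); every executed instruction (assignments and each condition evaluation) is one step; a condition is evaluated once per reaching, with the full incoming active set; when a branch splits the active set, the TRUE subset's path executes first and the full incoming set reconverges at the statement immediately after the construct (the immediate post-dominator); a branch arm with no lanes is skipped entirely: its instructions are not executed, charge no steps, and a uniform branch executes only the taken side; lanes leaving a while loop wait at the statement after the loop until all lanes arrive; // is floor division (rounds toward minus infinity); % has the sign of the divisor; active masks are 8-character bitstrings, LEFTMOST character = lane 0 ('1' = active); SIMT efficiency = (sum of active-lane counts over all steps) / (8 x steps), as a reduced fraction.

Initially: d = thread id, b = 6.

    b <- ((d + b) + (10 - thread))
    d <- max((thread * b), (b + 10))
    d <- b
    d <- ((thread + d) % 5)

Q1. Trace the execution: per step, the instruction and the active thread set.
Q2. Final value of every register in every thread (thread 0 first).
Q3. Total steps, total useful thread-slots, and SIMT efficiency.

step 0: b <- ((d + b) + (10 - thread)) 11111111
step 1: d <- max((thread * b), (b + 10)) 11111111
step 2: d <- b                       11111111
step 3: d <- ((thread + d) % 5)      11111111

Answer: 4 steps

d: 1,2,3,4,0,1,2,3
b: 16,16,16,16,16,16,16,16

steps = 4; useful = 32; efficiency = 32/32 = 1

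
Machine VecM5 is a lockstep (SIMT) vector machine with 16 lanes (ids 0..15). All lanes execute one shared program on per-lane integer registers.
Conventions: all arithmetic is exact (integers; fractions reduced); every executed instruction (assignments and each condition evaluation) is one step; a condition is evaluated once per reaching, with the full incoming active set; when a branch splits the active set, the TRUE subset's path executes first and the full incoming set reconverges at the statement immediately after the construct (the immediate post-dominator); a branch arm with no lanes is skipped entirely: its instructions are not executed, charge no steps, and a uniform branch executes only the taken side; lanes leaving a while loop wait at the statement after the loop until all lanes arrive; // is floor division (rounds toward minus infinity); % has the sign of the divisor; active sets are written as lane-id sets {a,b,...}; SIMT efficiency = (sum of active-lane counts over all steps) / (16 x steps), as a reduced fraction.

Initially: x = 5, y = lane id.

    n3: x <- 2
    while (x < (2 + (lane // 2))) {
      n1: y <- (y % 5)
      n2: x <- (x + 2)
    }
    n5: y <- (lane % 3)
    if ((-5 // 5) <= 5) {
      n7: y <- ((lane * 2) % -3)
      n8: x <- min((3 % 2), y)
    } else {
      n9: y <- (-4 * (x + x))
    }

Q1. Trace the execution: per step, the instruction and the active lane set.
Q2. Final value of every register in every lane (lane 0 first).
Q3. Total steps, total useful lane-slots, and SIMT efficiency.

step 0: x <- 2                       {0,1,2,3,4,5,6,7,8,9,10,11,12,13,14,15}
step 1: eval (x < (2 + (lane // 2))) {0,1,2,3,4,5,6,7,8,9,10,11,12,13,14,15}
step 2: y <- (y % 5)                 {2,3,4,5,6,7,8,9,10,11,12,13,14,15}
step 3: x <- (x + 2)                 {2,3,4,5,6,7,8,9,10,11,12,13,14,15}
step 4: eval (x < (2 + (lane // 2))) {2,3,4,5,6,7,8,9,10,11,12,13,14,15}
step 5: y <- (y % 5)                 {6,7,8,9,10,11,12,13,14,15}
step 6: x <- (x + 2)                 {6,7,8,9,10,11,12,13,14,15}
step 7: eval (x < (2 + (lane // 2))) {6,7,8,9,10,11,12,13,14,15}
step 8: y <- (y % 5)                 {10,11,12,13,14,15}
step 9: x <- (x + 2)                 {10,11,12,13,14,15}
step 10: eval (x < (2 + (lane // 2))) {10,11,12,13,14,15}
step 11: y <- (y % 5)                 {14,15}
step 12: x <- (x + 2)                 {14,15}
step 13: eval (x < (2 + (lane // 2))) {14,15}
step 14: y <- (lane % 3)              {0,1,2,3,4,5,6,7,8,9,10,11,12,13,14,15}
step 15: eval ((-5 // 5) <= 5)        {0,1,2,3,4,5,6,7,8,9,10,11,12,13,14,15}
step 16: y <- ((lane * 2) % -3)       {0,1,2,3,4,5,6,7,8,9,10,11,12,13,14,15}
step 17: x <- min((3 % 2), y)         {0,1,2,3,4,5,6,7,8,9,10,11,12,13,14,15}

Answer: 18 steps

x: 0,-1,-2,0,-1,-2,0,-1,-2,0,-1,-2,0,-1,-2,0
y: 0,-1,-2,0,-1,-2,0,-1,-2,0,-1,-2,0,-1,-2,0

steps = 18; useful = 192; efficiency = 192/288 = 2/3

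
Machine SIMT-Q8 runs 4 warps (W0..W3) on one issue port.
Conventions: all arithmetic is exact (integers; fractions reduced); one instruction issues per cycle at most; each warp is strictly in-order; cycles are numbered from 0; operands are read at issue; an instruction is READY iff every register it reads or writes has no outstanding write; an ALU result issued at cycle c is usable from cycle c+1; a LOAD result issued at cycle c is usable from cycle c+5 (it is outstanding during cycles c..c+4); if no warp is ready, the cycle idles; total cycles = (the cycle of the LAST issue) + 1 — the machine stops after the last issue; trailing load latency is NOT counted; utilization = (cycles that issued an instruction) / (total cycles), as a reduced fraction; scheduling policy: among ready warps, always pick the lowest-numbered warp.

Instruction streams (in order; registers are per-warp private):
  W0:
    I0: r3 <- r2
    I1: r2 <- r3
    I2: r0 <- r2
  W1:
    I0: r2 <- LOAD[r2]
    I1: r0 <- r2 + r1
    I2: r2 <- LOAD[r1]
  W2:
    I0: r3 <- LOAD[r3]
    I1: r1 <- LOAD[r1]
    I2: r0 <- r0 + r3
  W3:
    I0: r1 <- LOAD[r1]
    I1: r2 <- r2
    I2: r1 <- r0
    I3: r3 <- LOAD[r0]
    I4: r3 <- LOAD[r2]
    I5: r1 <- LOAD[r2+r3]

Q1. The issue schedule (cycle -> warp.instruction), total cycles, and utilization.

cycle 0: W0.I0
cycle 1: W0.I1
cycle 2: W0.I2
cycle 3: W1.I0
cycle 4: W2.I0
cycle 5: W2.I1
cycle 6: W3.I0
cycle 7: W3.I1
cycle 8: W1.I1
cycle 9: W1.I2
cycle 10: W2.I2
cycle 11: W3.I2
cycle 12: W3.I3
cycle 13: idle
cycle 14: idle
cycle 15: idle
cycle 16: idle
cycle 17: W3.I4
cycle 18: idle
cycle 19: idle
cycle 20: idle
cycle 21: idle
cycle 22: W3.I5

Answer: 23 cycles, utilization 15/23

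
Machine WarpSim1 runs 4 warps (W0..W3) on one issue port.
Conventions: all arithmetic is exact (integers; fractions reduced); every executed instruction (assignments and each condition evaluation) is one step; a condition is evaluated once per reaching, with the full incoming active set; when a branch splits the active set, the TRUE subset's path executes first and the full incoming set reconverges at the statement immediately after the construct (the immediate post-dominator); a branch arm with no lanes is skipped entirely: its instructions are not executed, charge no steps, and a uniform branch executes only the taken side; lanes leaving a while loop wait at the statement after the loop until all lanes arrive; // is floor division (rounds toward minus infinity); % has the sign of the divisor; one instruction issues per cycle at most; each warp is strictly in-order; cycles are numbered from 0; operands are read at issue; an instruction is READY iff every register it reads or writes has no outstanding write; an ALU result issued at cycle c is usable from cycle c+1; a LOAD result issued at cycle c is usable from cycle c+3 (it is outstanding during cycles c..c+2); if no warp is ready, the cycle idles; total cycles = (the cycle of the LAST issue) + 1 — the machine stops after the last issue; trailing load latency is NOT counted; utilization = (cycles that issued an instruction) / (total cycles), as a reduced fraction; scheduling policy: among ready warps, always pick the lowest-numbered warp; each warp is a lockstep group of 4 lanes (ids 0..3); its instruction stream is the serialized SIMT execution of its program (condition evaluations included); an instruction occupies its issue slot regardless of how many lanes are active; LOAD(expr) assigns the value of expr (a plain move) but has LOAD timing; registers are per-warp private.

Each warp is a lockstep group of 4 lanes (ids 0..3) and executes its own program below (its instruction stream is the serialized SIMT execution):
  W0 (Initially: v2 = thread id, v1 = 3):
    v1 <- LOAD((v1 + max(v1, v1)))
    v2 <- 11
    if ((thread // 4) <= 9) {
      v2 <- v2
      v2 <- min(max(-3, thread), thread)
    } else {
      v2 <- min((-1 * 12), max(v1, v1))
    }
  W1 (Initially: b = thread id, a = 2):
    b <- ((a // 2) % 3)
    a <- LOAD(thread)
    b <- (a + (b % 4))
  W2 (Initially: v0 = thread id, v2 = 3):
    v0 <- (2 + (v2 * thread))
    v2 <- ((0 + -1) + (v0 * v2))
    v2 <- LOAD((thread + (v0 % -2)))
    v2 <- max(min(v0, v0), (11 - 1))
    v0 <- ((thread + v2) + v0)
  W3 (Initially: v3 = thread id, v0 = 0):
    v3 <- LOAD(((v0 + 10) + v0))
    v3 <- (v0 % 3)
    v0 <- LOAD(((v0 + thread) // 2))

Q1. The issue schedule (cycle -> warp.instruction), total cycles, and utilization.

cycle 0: W0.I0
cycle 1: W0.I1
cycle 2: W0.I2
cycle 3: W0.I3
cycle 4: W0.I4
cycle 5: W1.I0
cycle 6: W1.I1
cycle 7: W2.I0
cycle 8: W2.I1
cycle 9: W1.I2
cycle 10: W2.I2
cycle 11: W3.I0
cycle 12: idle
cycle 13: W2.I3
cycle 14: W2.I4
cycle 15: W3.I1
cycle 16: W3.I2

Answer: 17 cycles, utilization 16/17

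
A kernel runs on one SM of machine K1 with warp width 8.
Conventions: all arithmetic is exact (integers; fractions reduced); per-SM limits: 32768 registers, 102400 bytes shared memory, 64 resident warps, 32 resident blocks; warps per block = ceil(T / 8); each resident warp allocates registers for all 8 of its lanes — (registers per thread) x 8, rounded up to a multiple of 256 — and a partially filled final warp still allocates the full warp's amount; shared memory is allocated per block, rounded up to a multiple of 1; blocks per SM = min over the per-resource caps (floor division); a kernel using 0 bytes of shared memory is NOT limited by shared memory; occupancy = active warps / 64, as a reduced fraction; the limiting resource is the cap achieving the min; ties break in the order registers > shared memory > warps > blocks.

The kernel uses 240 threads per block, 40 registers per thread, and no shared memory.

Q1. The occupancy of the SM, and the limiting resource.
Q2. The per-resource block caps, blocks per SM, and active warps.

Answer: occupancy 15/16, limited by registers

registers: 2 blocks
shared memory: no limit (kernel uses none)
warps: 2 blocks
blocks: 32 blocks

Answer: 2 blocks, 60 active warps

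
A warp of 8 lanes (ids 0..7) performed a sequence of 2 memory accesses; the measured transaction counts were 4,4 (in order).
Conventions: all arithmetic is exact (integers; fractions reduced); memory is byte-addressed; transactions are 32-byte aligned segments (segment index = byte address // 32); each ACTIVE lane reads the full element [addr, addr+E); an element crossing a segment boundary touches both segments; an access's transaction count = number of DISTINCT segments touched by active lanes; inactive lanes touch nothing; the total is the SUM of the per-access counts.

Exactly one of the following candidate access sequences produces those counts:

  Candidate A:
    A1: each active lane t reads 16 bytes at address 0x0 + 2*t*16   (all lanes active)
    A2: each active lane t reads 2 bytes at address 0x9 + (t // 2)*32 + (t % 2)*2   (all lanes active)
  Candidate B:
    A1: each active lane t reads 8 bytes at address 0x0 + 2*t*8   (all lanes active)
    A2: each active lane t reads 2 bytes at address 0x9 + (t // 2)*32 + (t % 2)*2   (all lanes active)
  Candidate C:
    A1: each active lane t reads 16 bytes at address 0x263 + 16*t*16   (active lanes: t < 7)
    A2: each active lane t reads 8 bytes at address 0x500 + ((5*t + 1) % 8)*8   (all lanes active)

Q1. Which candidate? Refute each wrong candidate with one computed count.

A: A1 gives 8 transactions, not 4
C: A1 gives 7 transactions, not 4
B: all counts match (4,4)

Answer: B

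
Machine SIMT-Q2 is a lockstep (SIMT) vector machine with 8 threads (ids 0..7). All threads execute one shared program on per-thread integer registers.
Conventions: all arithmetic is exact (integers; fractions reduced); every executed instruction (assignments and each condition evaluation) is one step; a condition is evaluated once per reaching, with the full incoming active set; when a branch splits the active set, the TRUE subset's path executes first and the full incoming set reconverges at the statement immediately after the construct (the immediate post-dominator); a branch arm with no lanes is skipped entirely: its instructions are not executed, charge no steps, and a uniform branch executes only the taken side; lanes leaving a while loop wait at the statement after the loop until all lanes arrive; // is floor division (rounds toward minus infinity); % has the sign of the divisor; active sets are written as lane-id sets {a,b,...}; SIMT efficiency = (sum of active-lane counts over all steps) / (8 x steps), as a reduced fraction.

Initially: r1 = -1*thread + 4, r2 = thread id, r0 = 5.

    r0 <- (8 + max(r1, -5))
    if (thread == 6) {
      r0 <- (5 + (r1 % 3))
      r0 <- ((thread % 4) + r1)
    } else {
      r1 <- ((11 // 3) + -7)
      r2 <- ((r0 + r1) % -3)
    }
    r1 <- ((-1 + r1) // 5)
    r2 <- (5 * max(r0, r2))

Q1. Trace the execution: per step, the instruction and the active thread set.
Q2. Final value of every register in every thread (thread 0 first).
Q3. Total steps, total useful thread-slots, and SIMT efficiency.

step 0: r0 <- (8 + max(r1, -5))      {0,1,2,3,4,5,6,7}
step 1: eval (thread == 6)           {0,1,2,3,4,5,6,7}
step 2: r0 <- (5 + (r1 % 3))         {6}
step 3: r0 <- ((thread % 4) + r1)    {6}
step 4: r1 <- ((11 // 3) + -7)       {0,1,2,3,4,5,7}
step 5: r2 <- ((r0 + r1) % -3)       {0,1,2,3,4,5,7}
step 6: r1 <- ((-1 + r1) // 5)       {0,1,2,3,4,5,6,7}
step 7: r2 <- (5 * max(r0, r2))      {0,1,2,3,4,5,6,7}

Answer: 8 steps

r1: -1,-1,-1,-1,-1,-1,-1,-1
r2: 60,55,50,45,40,35,30,25
r0: 12,11,10,9,8,7,0,5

steps = 8; useful = 48; efficiency = 48/64 = 3/4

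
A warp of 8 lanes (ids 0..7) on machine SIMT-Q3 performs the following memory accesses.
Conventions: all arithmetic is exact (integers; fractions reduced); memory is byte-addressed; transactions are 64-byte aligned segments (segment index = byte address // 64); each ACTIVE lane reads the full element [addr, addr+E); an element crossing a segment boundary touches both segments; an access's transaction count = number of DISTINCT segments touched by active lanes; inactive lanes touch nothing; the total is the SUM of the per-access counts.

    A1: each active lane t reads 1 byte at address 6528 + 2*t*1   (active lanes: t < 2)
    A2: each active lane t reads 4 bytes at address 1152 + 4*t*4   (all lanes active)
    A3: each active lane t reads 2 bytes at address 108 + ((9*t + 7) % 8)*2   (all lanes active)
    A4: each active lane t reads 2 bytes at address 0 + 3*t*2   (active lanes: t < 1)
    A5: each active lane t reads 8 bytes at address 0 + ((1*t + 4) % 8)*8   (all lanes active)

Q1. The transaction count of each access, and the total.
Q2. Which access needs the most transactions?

A1: 1 transaction
A2: 2 transactions
A3: 1 transaction
A4: 1 transaction
A5: 1 transaction

Answer: 1,2,1,1,1; total 6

Answer: A2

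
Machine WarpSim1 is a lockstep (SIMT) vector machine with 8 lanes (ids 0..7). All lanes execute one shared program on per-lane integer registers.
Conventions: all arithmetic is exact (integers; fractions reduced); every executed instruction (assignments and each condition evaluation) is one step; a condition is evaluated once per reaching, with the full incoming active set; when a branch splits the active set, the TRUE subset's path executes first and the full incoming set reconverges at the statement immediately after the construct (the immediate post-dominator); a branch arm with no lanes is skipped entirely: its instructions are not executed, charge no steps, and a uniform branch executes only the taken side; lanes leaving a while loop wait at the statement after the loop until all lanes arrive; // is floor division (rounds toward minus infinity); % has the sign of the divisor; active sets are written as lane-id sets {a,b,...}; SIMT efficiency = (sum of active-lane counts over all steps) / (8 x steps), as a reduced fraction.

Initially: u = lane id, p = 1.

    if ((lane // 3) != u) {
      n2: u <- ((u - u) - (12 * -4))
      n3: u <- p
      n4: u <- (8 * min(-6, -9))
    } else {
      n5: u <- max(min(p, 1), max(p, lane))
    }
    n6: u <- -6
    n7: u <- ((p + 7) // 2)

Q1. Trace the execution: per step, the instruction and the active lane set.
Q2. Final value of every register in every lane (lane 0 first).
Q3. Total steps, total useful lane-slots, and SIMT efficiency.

step 0: eval ((lane // 3) != u)      {0,1,2,3,4,5,6,7}
step 1: u <- ((u - u) - (12 * -4))   {1,2,3,4,5,6,7}
step 2: u <- p                       {1,2,3,4,5,6,7}
step 3: u <- (8 * min(-6, -9))       {1,2,3,4,5,6,7}
step 4: u <- max(min(p, 1), max(p, lane)) {0}
step 5: u <- -6                      {0,1,2,3,4,5,6,7}
step 6: u <- ((p + 7) // 2)          {0,1,2,3,4,5,6,7}

Answer: 7 steps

u: 4,4,4,4,4,4,4,4
p: 1,1,1,1,1,1,1,1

steps = 7; useful = 46; efficiency = 46/56 = 23/28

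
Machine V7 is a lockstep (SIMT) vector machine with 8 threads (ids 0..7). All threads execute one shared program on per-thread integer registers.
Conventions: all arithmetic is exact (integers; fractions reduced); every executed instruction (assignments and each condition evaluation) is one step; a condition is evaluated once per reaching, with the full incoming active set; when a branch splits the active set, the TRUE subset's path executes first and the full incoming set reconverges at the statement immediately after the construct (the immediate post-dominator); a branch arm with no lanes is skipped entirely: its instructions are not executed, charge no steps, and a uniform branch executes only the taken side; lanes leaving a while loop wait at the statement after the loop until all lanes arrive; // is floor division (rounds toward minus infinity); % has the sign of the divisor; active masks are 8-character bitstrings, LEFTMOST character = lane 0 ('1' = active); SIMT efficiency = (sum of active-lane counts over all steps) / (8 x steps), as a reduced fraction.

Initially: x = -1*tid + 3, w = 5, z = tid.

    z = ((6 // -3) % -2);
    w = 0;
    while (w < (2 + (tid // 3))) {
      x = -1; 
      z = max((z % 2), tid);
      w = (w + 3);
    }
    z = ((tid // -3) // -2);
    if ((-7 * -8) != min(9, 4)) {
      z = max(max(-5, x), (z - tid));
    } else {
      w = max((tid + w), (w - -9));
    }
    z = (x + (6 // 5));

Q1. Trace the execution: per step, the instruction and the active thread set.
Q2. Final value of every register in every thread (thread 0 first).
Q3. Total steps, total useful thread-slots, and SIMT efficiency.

step 0: z <- ((6 // -3) % -2)        11111111
step 1: w <- 0                       11111111
step 2: eval (w < (2 + (tid // 3)))  11111111
step 3: x <- -1                      11111111
step 4: z <- max((z % 2), tid)       11111111
step 5: w <- (w + 3)                 11111111
step 6: eval (w < (2 + (tid // 3)))  11111111
step 7: x <- -1                      00000011
step 8: z <- max((z % 2), tid)       00000011
step 9: w <- (w + 3)                 00000011
step 10: eval (w < (2 + (tid // 3)))  00000011
step 11: z <- ((tid // -3) // -2)     11111111
step 12: eval ((-7 * -8) != min(9, 4)) 11111111
step 13: z <- max(max(-5, x), (z - tid)) 11111111
step 14: z <- (x + (6 // 5))          11111111

Answer: 15 steps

x: -1,-1,-1,-1,-1,-1,-1,-1
w: 3,3,3,3,3,3,6,6
z: 0,0,0,0,0,0,0,0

steps = 15; useful = 96; efficiency = 96/120 = 4/5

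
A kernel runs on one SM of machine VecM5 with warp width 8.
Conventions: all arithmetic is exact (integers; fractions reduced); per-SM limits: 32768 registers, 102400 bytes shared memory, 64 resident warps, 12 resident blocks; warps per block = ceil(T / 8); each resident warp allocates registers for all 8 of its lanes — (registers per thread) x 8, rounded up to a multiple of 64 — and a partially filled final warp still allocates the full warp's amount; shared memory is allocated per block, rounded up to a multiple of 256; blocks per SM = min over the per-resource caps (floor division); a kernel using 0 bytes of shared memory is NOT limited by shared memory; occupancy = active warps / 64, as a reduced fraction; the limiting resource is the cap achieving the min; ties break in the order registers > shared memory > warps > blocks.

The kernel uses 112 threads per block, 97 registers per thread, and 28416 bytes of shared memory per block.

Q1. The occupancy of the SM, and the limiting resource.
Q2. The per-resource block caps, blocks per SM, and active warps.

Answer: occupancy 7/16, limited by registers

registers: 2 blocks
shared memory: 3 blocks
warps: 4 blocks
blocks: 12 blocks

Answer: 2 blocks, 28 active warps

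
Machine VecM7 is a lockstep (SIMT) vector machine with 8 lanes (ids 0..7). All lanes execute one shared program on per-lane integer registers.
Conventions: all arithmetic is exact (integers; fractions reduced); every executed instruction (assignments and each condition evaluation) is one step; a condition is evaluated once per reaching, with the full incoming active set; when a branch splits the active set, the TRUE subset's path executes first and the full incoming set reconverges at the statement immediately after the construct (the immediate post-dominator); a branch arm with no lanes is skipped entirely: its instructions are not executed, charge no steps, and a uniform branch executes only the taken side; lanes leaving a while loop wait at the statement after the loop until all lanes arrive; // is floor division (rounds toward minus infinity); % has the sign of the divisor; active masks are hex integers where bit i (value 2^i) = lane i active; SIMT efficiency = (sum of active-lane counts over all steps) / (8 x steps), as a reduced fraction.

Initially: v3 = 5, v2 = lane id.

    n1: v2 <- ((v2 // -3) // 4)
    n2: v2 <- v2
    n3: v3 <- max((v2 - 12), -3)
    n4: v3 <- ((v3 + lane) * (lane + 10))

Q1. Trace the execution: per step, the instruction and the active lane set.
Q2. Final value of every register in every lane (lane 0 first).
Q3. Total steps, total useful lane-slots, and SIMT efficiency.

step 0: v2 <- ((v2 // -3) // 4)      0xff
step 1: v2 <- v2                     0xff
step 2: v3 <- max((v2 - 12), -3)     0xff
step 3: v3 <- ((v3 + lane) * (lane + 10)) 0xff

Answer: 4 steps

v3: -30,-22,-12,0,14,30,48,68
v2: 0,-1,-1,-1,-1,-1,-1,-1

steps = 4; useful = 32; efficiency = 32/32 = 1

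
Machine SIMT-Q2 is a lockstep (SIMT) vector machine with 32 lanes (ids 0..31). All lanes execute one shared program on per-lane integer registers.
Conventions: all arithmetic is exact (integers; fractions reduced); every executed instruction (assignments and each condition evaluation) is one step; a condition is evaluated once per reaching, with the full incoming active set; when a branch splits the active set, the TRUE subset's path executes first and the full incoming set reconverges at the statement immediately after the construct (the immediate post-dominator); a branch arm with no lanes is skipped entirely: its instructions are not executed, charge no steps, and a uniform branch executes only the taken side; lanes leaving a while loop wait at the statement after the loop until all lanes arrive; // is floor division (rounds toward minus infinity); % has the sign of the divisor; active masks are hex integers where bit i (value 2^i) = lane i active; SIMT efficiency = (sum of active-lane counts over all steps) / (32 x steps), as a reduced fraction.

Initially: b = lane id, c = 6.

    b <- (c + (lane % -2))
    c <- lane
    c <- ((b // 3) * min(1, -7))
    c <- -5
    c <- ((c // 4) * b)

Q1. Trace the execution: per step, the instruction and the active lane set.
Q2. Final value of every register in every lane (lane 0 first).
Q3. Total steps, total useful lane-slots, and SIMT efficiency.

step 0: b <- (c + (lane % -2))       0xffffffff
step 1: c <- lane                    0xffffffff
step 2: c <- ((b // 3) * min(1, -7)) 0xffffffff
step 3: c <- -5                      0xffffffff
step 4: c <- ((c // 4) * b)          0xffffffff

Answer: 5 steps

b: 6,5,6,5,6,5,6,5,6,5,6,5,6,5,6,5,6,5,6,5,6,5,6,5,6,5,6,5,6,5,6,5
c: -12,-10,-12,-10,-12,-10,-12,-10,-12,-10,-12,-10,-12,-10,-12,-10,-12,-10,-12,-10,-12,-10,-12,-10,-12,-10,-12,-10,-12,-10,-12,-10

steps = 5; useful = 160; efficiency = 160/160 = 1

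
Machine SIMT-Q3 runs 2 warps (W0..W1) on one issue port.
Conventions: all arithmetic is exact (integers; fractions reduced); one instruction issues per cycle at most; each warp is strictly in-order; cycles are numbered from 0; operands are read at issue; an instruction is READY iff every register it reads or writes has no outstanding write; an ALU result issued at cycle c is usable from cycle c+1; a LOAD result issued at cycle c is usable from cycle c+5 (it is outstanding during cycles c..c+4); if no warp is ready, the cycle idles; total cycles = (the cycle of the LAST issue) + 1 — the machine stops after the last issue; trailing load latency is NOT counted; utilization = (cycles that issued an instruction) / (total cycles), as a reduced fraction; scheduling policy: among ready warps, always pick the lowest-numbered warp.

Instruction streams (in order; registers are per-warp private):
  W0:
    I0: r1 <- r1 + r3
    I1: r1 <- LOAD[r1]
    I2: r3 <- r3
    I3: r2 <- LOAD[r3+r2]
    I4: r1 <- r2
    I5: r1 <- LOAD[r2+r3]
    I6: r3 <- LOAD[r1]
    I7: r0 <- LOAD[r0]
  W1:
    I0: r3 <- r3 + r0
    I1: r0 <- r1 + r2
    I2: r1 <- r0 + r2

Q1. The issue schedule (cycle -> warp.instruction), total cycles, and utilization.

cycle 0: W0.I0
cycle 1: W0.I1
cycle 2: W0.I2
cycle 3: W0.I3
cycle 4: W1.I0
cycle 5: W1.I1
cycle 6: W1.I2
cycle 7: idle
cycle 8: W0.I4
cycle 9: W0.I5
cycle 10: idle
cycle 11: idle
cycle 12: idle
cycle 13: idle
cycle 14: W0.I6
cycle 15: W0.I7

Answer: 16 cycles, utilization 11/16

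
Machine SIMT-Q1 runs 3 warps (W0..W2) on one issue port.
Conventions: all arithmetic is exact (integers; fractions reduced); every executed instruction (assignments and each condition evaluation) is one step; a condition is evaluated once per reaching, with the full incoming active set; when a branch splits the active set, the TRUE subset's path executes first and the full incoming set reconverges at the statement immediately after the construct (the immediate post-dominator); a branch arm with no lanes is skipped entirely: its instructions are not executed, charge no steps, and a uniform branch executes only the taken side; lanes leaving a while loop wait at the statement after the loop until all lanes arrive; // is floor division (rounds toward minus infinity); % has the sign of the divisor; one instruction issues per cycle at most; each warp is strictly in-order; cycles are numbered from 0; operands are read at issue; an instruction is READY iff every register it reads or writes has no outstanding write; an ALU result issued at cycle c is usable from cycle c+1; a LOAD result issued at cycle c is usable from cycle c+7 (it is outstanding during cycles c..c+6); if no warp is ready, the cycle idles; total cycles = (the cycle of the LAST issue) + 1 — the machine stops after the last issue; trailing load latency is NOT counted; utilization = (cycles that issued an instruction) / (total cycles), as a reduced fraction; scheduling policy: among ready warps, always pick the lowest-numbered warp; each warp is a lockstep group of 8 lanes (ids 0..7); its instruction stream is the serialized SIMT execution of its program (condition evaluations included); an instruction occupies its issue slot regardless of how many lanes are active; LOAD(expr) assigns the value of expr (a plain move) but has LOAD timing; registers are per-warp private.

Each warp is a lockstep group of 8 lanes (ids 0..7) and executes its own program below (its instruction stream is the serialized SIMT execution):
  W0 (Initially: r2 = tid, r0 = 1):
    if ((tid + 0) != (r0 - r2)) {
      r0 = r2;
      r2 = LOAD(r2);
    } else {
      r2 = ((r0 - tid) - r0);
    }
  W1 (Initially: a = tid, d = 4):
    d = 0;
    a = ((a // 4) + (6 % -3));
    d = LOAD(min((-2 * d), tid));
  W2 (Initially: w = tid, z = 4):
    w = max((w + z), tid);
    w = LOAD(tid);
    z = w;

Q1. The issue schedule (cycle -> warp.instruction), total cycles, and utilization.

cycle 0: W0.I0
cycle 1: W0.I1
cycle 2: W0.I2
cycle 3: W1.I0
cycle 4: W1.I1
cycle 5: W1.I2
cycle 6: W2.I0
cycle 7: W2.I1
cycle 8: idle
cycle 9: idle
cycle 10: idle
cycle 11: idle
cycle 12: idle
cycle 13: idle
cycle 14: W2.I2

Answer: 15 cycles, utilization 3/5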